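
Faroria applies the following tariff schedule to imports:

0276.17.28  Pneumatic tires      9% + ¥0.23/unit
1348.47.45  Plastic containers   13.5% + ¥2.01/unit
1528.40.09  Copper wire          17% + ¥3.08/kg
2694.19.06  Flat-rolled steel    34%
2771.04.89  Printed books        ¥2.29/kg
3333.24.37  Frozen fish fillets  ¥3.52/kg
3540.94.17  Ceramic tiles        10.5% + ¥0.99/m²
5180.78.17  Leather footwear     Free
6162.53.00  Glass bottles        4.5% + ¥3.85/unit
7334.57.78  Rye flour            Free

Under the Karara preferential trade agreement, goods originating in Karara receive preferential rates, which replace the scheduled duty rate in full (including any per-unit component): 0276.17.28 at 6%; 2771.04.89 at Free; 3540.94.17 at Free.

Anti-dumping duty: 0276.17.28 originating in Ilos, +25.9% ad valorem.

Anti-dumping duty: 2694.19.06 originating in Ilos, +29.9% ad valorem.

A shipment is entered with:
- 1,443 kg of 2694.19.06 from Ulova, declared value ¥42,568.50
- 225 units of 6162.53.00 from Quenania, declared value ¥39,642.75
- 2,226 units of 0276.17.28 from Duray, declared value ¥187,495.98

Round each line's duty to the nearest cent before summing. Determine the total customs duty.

Line 1 (2694.19.06, Ulova, 1,443 kg, ¥42,568.50):
Base rate for 2694.19.06 is 34%.
The additional-duty order on 2694.19.06 targets Ilos, not Ulova; it does not apply.
Duty = ¥42,568.50 × 34% = ¥14,473.29.
Line 2 (6162.53.00, Quenania, 225 units, ¥39,642.75):
Base rate for 6162.53.00 is 4.5% + ¥3.85/unit.
Duty = ¥39,642.75 × 4.5% + 225 × ¥3.85 = ¥2,650.17.
Line 3 (0276.17.28, Duray, 2,226 units, ¥187,495.98):
Base rate for 0276.17.28 is 9% + ¥0.23/unit.
0276.17.28 has an FTA preferential rate, but origin Duray is not Karara; base rate stands.
The additional-duty order on 0276.17.28 targets Ilos, not Duray; it does not apply.
Duty = ¥187,495.98 × 9% + 2,226 × ¥0.23 = ¥17,386.62.
Total = ¥14,473.29 + ¥2,650.17 + ¥17,386.62 = ¥34,510.08.

¥34,510.08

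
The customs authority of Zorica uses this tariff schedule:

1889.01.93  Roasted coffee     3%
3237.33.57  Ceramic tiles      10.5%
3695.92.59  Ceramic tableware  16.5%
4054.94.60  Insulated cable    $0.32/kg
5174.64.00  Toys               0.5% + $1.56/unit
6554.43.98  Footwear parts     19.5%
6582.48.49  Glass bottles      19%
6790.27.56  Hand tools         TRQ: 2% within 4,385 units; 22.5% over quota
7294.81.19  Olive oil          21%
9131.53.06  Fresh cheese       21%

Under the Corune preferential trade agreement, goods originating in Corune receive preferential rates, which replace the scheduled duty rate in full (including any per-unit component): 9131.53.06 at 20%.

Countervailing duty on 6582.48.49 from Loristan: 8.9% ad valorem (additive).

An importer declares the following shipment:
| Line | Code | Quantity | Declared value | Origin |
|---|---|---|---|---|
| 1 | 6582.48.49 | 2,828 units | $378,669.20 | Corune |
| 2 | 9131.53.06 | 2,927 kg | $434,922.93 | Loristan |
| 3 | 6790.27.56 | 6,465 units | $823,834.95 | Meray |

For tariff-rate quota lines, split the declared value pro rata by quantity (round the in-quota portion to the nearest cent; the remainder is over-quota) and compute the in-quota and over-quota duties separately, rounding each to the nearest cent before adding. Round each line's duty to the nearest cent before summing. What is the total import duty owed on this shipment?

Line 1 (6582.48.49, Corune, 2,828 units, $378,669.20):
Base rate for 6582.48.49 is 19%.
Origin Corune is the FTA partner but 6582.48.49 is not on the preference list; base rate stands.
The additional-duty order on 6582.48.49 targets Loristan, not Corune; it does not apply.
Duty = $378,669.20 × 19% = $71,947.15.
Line 2 (9131.53.06, Loristan, 2,927 kg, $434,922.93):
Base rate for 9131.53.06 is 21%.
9131.53.06 has an FTA preferential rate, but origin Loristan is not Corune; base rate stands.
Duty = $434,922.93 × 21% = $91,333.82.
Line 3 (6790.27.56, Meray, 6,465 units, $823,834.95):
Code 6790.27.56 is under a tariff-rate quota (threshold 4,385 units). In-quota: 4,385 units at 2%; over-quota: 2,080 units at 22.5%.
Pro-rata value split: in-quota = $823,834.95 × 4,385/6,465 = $558,780.55; over-quota = $823,834.95 − $558,780.55 = $265,054.40.
In-quota duty = $558,780.55 × 2% = $11,175.61. Over-quota duty = $265,054.40 × 22.5% = $59,637.24.
Line duty = $11,175.61 + $59,637.24 = $70,812.85.
Total = $71,947.15 + $91,333.82 + $70,812.85 = $234,093.82.

$234,093.82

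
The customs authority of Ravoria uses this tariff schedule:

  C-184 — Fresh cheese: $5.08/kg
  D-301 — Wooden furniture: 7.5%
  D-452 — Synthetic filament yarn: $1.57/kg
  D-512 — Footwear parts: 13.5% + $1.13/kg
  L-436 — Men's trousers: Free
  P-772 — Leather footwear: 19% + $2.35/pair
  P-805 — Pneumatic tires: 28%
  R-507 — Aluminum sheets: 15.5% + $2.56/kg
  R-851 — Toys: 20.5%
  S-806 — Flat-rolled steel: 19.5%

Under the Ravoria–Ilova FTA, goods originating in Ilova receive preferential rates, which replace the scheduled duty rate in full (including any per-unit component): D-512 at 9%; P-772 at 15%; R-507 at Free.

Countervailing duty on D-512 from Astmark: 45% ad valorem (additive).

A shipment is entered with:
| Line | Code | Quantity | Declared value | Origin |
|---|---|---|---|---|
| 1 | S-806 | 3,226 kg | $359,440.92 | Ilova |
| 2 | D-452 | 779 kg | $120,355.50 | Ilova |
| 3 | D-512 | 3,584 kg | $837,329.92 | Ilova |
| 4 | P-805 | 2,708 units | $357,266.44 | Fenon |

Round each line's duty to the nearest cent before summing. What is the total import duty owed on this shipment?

Line 1 (S-806, Ilova, 3,226 kg, $359,440.92):
Base rate for S-806 is 19.5%.
Origin Ilova is the FTA partner but S-806 is not on the preference list; base rate stands.
Duty = $359,440.92 × 19.5% = $70,090.98.
Line 2 (D-452, Ilova, 779 kg, $120,355.50):
Base rate for D-452 is $1.57/kg.
Origin Ilova is the FTA partner but D-452 is not on the preference list; base rate stands.
Duty = 779 × $1.57 = $1,223.03.
Line 3 (D-512, Ilova, 3,584 kg, $837,329.92):
Base rate for D-512 is 13.5% + $1.13/kg.
Origin Ilova qualifies under the Ravoria–Ilova agreement and D-512 is covered: preferential rate 9% applies instead.
The additional-duty order on D-512 targets Astmark, not Ilova; it does not apply.
Duty = $837,329.92 × 9% = $75,359.69.
Line 4 (P-805, Fenon, 2,708 units, $357,266.44):
Base rate for P-805 is 28%.
Duty = $357,266.44 × 28% = $100,034.60.
Total = $70,090.98 + $1,223.03 + $75,359.69 + $100,034.60 = $246,708.30.

$246,708.30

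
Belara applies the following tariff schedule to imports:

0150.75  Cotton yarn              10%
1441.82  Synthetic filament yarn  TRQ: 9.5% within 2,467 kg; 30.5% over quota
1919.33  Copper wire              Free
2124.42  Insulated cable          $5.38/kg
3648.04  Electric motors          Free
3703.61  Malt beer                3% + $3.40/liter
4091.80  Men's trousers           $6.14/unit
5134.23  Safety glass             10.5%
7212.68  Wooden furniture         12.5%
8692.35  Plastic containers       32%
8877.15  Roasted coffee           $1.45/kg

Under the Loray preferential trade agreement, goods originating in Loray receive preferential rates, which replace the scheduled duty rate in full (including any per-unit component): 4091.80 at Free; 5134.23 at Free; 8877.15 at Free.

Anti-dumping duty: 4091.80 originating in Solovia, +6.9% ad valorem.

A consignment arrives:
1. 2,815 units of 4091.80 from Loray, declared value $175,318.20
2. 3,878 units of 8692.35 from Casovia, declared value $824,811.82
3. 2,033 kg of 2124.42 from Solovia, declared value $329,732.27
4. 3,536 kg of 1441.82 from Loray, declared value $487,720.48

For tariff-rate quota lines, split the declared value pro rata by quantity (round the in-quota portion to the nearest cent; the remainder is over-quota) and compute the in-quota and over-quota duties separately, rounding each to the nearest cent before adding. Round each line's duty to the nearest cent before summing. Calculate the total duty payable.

$352,174.67

Line 1 (4091.80, Loray, 2,815 units, $175,318.20):
Base rate for 4091.80 is $6.14/unit.
Origin Loray qualifies under the Belara–Loray agreement and 4091.80 is covered: preferential rate Free applies instead.
The additional-duty order on 4091.80 targets Solovia, not Loray; it does not apply.
Duty = $175,318.20 × 0% = $0.00.
Line 2 (8692.35, Casovia, 3,878 units, $824,811.82):
Base rate for 8692.35 is 32%.
Duty = $824,811.82 × 32% = $263,939.78.
Line 3 (2124.42, Solovia, 2,033 kg, $329,732.27):
Base rate for 2124.42 is $5.38/kg.
Duty = 2,033 × $5.38 = $10,937.54.
Line 4 (1441.82, Loray, 3,536 kg, $487,720.48):
Code 1441.82 is under a tariff-rate quota (threshold 2,467 kg). In-quota: 2,467 kg at 9.5%; over-quota: 1,069 kg at 30.5%.
Pro-rata value split: in-quota = $487,720.48 × 2,467/3,536 = $340,273.31; over-quota = $487,720.48 − $340,273.31 = $147,447.17.
In-quota duty = $340,273.31 × 9.5% = $32,325.96. Over-quota duty = $147,447.17 × 30.5% = $44,971.39.
Line duty = $32,325.96 + $44,971.39 = $77,297.35.
Total = $0.00 + $263,939.78 + $10,937.54 + $77,297.35 = $352,174.67.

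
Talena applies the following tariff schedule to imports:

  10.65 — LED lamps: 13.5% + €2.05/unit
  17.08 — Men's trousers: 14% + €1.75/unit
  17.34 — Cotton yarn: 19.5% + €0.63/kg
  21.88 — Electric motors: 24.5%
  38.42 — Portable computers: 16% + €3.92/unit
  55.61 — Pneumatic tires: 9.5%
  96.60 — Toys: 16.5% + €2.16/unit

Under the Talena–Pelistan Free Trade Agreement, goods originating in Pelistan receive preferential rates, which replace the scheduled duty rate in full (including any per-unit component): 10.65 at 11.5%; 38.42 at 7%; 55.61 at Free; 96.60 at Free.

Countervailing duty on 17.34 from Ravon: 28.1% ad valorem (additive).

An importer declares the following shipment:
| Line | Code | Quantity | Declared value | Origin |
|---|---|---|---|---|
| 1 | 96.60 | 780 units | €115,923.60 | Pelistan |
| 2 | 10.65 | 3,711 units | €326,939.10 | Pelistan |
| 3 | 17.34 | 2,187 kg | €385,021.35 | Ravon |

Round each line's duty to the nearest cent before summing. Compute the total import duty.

€222,245.97

Line 1 (96.60, Pelistan, 780 units, €115,923.60):
Base rate for 96.60 is 16.5% + €2.16/unit.
Origin Pelistan qualifies under the Talena–Pelistan agreement and 96.60 is covered: preferential rate Free applies instead.
Duty = €115,923.60 × 0% = €0.00.
Line 2 (10.65, Pelistan, 3,711 units, €326,939.10):
Base rate for 10.65 is 13.5% + €2.05/unit.
Origin Pelistan qualifies under the Talena–Pelistan agreement and 10.65 is covered: preferential rate 11.5% applies instead.
Duty = €326,939.10 × 11.5% = €37,598.00.
Line 3 (17.34, Ravon, 2,187 kg, €385,021.35):
Base rate for 17.34 is 19.5% + €0.63/kg.
Additional duty on 17.34 from Ravon: +28.1%. Applied ad valorem rate: 19.5% + 28.1% = 47.6%.
Duty = €385,021.35 × 47.6% + 2,187 × €0.63 = €184,647.97.
Total = €0.00 + €37,598.00 + €184,647.97 = €222,245.97.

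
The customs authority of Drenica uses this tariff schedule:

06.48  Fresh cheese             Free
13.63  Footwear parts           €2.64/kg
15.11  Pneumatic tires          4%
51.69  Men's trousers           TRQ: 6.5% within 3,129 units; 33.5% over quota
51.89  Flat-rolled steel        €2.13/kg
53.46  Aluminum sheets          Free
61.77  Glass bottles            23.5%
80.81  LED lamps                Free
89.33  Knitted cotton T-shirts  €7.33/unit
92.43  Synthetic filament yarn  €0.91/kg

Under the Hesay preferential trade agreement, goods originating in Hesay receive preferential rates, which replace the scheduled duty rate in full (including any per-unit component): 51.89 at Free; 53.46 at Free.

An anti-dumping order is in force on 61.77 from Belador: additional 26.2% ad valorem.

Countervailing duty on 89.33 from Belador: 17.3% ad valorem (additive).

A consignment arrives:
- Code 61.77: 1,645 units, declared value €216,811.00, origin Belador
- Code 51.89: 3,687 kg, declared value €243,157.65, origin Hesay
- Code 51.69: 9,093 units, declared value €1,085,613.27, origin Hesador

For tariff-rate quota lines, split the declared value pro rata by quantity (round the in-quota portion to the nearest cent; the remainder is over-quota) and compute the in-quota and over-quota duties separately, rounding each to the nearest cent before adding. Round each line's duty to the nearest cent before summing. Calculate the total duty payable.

€370,571.27

Line 1 (61.77, Belador, 1,645 units, €216,811.00):
Base rate for 61.77 is 23.5%.
Additional duty on 61.77 from Belador: +26.2%. Applied ad valorem rate: 23.5% + 26.2% = 49.7%.
Duty = €216,811.00 × 49.7% = €107,755.07.
Line 2 (51.89, Hesay, 3,687 kg, €243,157.65):
Base rate for 51.89 is €2.13/kg.
Origin Hesay qualifies under the Drenica–Hesay agreement and 51.89 is covered: preferential rate Free applies instead.
Duty = €243,157.65 × 0% = €0.00.
Line 3 (51.69, Hesador, 9,093 units, €1,085,613.27):
Code 51.69 is under a tariff-rate quota (threshold 3,129 units). In-quota: 3,129 units at 6.5%; over-quota: 5,964 units at 33.5%.
Pro-rata value split: in-quota = €1,085,613.27 × 3,129/9,093 = €373,571.31; over-quota = €1,085,613.27 − €373,571.31 = €712,041.96.
In-quota duty = €373,571.31 × 6.5% = €24,282.14. Over-quota duty = €712,041.96 × 33.5% = €238,534.06.
Line duty = €24,282.14 + €238,534.06 = €262,816.20.
Total = €107,755.07 + €0.00 + €262,816.20 = €370,571.27.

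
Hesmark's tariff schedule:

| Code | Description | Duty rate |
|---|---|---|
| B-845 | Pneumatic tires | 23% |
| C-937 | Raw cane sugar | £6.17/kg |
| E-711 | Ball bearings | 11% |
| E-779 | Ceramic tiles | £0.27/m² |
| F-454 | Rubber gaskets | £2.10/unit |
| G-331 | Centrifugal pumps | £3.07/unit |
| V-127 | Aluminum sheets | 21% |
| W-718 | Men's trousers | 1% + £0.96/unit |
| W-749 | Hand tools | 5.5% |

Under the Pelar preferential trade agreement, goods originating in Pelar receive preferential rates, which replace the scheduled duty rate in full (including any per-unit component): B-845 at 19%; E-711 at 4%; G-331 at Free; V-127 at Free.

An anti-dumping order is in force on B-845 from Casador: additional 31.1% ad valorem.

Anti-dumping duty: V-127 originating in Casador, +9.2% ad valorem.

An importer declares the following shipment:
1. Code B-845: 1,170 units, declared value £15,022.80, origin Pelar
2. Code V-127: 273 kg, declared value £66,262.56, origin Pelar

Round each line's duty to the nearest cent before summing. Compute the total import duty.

£2,854.33

Line 1 (B-845, Pelar, 1,170 units, £15,022.80):
Base rate for B-845 is 23%.
Origin Pelar qualifies under the Hesmark–Pelar agreement and B-845 is covered: preferential rate 19% applies instead.
The additional-duty order on B-845 targets Casador, not Pelar; it does not apply.
Duty = £15,022.80 × 19% = £2,854.33.
Line 2 (V-127, Pelar, 273 kg, £66,262.56):
Base rate for V-127 is 21%.
Origin Pelar qualifies under the Hesmark–Pelar agreement and V-127 is covered: preferential rate Free applies instead.
The additional-duty order on V-127 targets Casador, not Pelar; it does not apply.
Duty = £66,262.56 × 0% = £0.00.
Total = £2,854.33 + £0.00 = £2,854.33.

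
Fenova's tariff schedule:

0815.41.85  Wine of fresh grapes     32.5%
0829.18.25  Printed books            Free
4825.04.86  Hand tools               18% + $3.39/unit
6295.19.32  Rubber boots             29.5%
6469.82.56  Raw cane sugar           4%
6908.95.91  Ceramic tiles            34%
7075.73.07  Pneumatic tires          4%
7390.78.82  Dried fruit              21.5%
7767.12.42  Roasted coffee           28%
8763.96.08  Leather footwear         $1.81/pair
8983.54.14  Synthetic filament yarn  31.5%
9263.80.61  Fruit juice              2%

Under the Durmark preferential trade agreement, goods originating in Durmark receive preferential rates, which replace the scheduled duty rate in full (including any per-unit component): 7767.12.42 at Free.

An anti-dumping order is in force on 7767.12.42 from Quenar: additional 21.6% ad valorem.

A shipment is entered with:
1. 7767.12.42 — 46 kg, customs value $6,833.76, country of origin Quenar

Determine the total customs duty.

$3,389.54

Line 1 (7767.12.42, Quenar, 46 kg, $6,833.76):
Base rate for 7767.12.42 is 28%.
7767.12.42 has an FTA preferential rate, but origin Quenar is not Durmark; base rate stands.
Additional duty on 7767.12.42 from Quenar: +21.6%. Applied ad valorem rate: 28% + 21.6% = 49.6%.
Duty = $6,833.76 × 49.6% = $3,389.54.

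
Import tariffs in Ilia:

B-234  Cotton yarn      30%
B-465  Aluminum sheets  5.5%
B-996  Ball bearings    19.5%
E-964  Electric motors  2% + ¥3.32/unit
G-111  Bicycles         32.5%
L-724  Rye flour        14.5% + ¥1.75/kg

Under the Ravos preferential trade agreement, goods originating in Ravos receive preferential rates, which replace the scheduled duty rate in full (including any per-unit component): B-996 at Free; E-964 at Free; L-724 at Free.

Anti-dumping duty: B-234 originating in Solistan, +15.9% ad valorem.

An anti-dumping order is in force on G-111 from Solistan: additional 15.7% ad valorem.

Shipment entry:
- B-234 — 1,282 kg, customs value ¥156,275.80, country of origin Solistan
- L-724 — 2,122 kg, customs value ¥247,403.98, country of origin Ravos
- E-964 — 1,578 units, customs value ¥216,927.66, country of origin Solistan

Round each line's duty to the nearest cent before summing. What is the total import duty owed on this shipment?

¥81,308.10

Line 1 (B-234, Solistan, 1,282 kg, ¥156,275.80):
Base rate for B-234 is 30%.
Additional duty on B-234 from Solistan: +15.9%. Applied ad valorem rate: 30% + 15.9% = 45.9%.
Duty = ¥156,275.80 × 45.9% = ¥71,730.59.
Line 2 (L-724, Ravos, 2,122 kg, ¥247,403.98):
Base rate for L-724 is 14.5% + ¥1.75/kg.
Origin Ravos qualifies under the Ilia–Ravos agreement and L-724 is covered: preferential rate Free applies instead.
Duty = ¥247,403.98 × 0% = ¥0.00.
Line 3 (E-964, Solistan, 1,578 units, ¥216,927.66):
Base rate for E-964 is 2% + ¥3.32/unit.
E-964 has an FTA preferential rate, but origin Solistan is not Ravos; base rate stands.
Duty = ¥216,927.66 × 2% + 1,578 × ¥3.32 = ¥9,577.51.
Total = ¥71,730.59 + ¥0.00 + ¥9,577.51 = ¥81,308.10.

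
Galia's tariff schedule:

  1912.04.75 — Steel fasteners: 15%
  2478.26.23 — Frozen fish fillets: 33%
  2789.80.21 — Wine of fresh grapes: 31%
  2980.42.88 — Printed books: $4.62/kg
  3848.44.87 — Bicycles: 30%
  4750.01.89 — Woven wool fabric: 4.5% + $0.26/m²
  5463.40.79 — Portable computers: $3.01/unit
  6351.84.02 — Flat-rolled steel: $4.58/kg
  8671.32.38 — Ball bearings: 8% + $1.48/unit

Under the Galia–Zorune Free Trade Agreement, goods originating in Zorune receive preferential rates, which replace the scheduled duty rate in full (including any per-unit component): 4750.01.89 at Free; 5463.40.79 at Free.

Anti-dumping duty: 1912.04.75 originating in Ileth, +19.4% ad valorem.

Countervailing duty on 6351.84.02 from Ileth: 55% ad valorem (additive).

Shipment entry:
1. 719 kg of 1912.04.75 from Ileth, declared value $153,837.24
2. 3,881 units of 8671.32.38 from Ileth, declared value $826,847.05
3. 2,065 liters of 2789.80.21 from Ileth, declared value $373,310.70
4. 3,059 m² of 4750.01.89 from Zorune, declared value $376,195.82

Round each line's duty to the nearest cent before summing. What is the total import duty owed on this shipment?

Line 1 (1912.04.75, Ileth, 719 kg, $153,837.24):
Base rate for 1912.04.75 is 15%.
Additional duty on 1912.04.75 from Ileth: +19.4%. Applied ad valorem rate: 15% + 19.4% = 34.4%.
Duty = $153,837.24 × 34.4% = $52,920.01.
Line 2 (8671.32.38, Ileth, 3,881 units, $826,847.05):
Base rate for 8671.32.38 is 8% + $1.48/unit.
Duty = $826,847.05 × 8% + 3,881 × $1.48 = $71,891.64.
Line 3 (2789.80.21, Ileth, 2,065 liters, $373,310.70):
Base rate for 2789.80.21 is 31%.
Duty = $373,310.70 × 31% = $115,726.32.
Line 4 (4750.01.89, Zorune, 3,059 m², $376,195.82):
Base rate for 4750.01.89 is 4.5% + $0.26/m².
Origin Zorune qualifies under the Galia–Zorune agreement and 4750.01.89 is covered: preferential rate Free applies instead.
Duty = $376,195.82 × 0% = $0.00.
Total = $52,920.01 + $71,891.64 + $115,726.32 + $0.00 = $240,537.97.

$240,537.97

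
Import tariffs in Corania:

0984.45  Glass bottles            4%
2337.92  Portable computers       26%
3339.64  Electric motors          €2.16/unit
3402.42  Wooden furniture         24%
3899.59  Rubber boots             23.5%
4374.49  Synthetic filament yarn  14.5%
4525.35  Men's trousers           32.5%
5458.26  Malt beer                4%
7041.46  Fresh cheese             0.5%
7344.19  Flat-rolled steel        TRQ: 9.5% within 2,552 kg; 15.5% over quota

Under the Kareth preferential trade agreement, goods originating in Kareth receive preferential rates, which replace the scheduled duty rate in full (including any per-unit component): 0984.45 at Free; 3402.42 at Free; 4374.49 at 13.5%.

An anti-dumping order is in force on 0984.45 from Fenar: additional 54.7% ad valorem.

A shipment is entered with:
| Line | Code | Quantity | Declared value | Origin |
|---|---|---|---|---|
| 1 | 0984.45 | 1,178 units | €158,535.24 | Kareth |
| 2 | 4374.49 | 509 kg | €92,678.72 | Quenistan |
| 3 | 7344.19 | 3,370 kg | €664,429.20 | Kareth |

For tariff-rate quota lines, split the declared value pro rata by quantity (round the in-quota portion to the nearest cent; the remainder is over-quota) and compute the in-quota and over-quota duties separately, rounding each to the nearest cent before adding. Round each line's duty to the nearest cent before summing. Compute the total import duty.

Line 1 (0984.45, Kareth, 1,178 units, €158,535.24):
Base rate for 0984.45 is 4%.
Origin Kareth qualifies under the Corania–Kareth agreement and 0984.45 is covered: preferential rate Free applies instead.
The additional-duty order on 0984.45 targets Fenar, not Kareth; it does not apply.
Duty = €158,535.24 × 0% = €0.00.
Line 2 (4374.49, Quenistan, 509 kg, €92,678.72):
Base rate for 4374.49 is 14.5%.
4374.49 has an FTA preferential rate, but origin Quenistan is not Kareth; base rate stands.
Duty = €92,678.72 × 14.5% = €13,438.41.
Line 3 (7344.19, Kareth, 3,370 kg, €664,429.20):
Code 7344.19 is under a tariff-rate quota (threshold 2,552 kg). In-quota: 2,552 kg at 9.5%; over-quota: 818 kg at 15.5%.
Pro-rata value split: in-quota = €664,429.20 × 2,552/3,370 = €503,152.32; over-quota = €664,429.20 − €503,152.32 = €161,276.88.
In-quota duty = €503,152.32 × 9.5% = €47,799.47. Over-quota duty = €161,276.88 × 15.5% = €24,997.92.
Line duty = €47,799.47 + €24,997.92 = €72,797.39.
Total = €0.00 + €13,438.41 + €72,797.39 = €86,235.80.

€86,235.80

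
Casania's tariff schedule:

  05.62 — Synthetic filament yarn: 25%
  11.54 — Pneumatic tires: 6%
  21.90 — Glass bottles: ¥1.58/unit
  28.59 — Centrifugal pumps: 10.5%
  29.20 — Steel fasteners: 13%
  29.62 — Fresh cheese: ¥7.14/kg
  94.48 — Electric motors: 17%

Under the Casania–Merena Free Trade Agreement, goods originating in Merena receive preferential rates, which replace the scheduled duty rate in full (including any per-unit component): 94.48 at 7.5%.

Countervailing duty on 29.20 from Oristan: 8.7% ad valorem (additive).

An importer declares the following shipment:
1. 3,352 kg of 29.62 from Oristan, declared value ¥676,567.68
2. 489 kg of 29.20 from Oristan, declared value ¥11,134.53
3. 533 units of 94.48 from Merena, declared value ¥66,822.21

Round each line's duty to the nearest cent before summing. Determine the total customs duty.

Line 1 (29.62, Oristan, 3,352 kg, ¥676,567.68):
Base rate for 29.62 is ¥7.14/kg.
Duty = 3,352 × ¥7.14 = ¥23,933.28.
Line 2 (29.20, Oristan, 489 kg, ¥11,134.53):
Base rate for 29.20 is 13%.
Additional duty on 29.20 from Oristan: +8.7%. Applied ad valorem rate: 13% + 8.7% = 21.7%.
Duty = ¥11,134.53 × 21.7% = ¥2,416.19.
Line 3 (94.48, Merena, 533 units, ¥66,822.21):
Base rate for 94.48 is 17%.
Origin Merena qualifies under the Casania–Merena agreement and 94.48 is covered: preferential rate 7.5% applies instead.
Duty = ¥66,822.21 × 7.5% = ¥5,011.67.
Total = ¥23,933.28 + ¥2,416.19 + ¥5,011.67 = ¥31,361.14.

¥31,361.14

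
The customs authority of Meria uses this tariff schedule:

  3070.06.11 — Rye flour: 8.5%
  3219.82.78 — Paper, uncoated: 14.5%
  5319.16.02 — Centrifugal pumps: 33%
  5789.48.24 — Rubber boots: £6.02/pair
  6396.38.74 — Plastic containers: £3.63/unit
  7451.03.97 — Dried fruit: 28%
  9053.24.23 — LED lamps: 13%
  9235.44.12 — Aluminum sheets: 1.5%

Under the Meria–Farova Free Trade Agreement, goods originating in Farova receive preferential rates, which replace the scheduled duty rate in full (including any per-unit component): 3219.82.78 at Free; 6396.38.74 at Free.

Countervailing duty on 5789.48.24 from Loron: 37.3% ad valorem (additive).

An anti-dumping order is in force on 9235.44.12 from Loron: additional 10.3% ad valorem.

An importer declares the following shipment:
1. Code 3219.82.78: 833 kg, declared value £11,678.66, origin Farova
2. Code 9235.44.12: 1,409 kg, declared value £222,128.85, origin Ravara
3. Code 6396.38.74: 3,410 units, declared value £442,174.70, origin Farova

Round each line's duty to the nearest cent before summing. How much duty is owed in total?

£3,331.93

Line 1 (3219.82.78, Farova, 833 kg, £11,678.66):
Base rate for 3219.82.78 is 14.5%.
Origin Farova qualifies under the Meria–Farova agreement and 3219.82.78 is covered: preferential rate Free applies instead.
Duty = £11,678.66 × 0% = £0.00.
Line 2 (9235.44.12, Ravara, 1,409 kg, £222,128.85):
Base rate for 9235.44.12 is 1.5%.
The additional-duty order on 9235.44.12 targets Loron, not Ravara; it does not apply.
Duty = £222,128.85 × 1.5% = £3,331.93.
Line 3 (6396.38.74, Farova, 3,410 units, £442,174.70):
Base rate for 6396.38.74 is £3.63/unit.
Origin Farova qualifies under the Meria–Farova agreement and 6396.38.74 is covered: preferential rate Free applies instead.
Duty = £442,174.70 × 0% = £0.00.
Total = £0.00 + £3,331.93 + £0.00 = £3,331.93.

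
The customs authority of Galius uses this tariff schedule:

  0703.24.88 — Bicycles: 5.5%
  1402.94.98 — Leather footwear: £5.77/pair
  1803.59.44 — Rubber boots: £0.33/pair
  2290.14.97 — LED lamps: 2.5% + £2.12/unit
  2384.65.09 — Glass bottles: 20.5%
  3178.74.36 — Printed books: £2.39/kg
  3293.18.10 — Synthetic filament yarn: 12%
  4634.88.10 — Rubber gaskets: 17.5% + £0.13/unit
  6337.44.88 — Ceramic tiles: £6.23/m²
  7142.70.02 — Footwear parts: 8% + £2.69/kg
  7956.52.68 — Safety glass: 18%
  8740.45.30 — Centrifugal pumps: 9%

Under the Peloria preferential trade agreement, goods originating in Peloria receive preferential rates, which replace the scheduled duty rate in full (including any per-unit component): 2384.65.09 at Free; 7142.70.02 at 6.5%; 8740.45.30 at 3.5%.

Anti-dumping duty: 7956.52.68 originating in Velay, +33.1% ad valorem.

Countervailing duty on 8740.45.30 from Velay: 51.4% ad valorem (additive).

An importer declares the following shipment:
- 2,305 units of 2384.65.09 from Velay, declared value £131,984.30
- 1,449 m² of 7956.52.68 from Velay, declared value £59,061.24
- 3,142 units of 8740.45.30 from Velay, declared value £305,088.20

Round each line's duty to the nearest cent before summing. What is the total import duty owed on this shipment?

£241,510.34

Line 1 (2384.65.09, Velay, 2,305 units, £131,984.30):
Base rate for 2384.65.09 is 20.5%.
2384.65.09 has an FTA preferential rate, but origin Velay is not Peloria; base rate stands.
Duty = £131,984.30 × 20.5% = £27,056.78.
Line 2 (7956.52.68, Velay, 1,449 m², £59,061.24):
Base rate for 7956.52.68 is 18%.
Additional duty on 7956.52.68 from Velay: +33.1%. Applied ad valorem rate: 18% + 33.1% = 51.1%.
Duty = £59,061.24 × 51.1% = £30,180.29.
Line 3 (8740.45.30, Velay, 3,142 units, £305,088.20):
Base rate for 8740.45.30 is 9%.
8740.45.30 has an FTA preferential rate, but origin Velay is not Peloria; base rate stands.
Additional duty on 8740.45.30 from Velay: +51.4%. Applied ad valorem rate: 9% + 51.4% = 60.4%.
Duty = £305,088.20 × 60.4% = £184,273.27.
Total = £27,056.78 + £30,180.29 + £184,273.27 = £241,510.34.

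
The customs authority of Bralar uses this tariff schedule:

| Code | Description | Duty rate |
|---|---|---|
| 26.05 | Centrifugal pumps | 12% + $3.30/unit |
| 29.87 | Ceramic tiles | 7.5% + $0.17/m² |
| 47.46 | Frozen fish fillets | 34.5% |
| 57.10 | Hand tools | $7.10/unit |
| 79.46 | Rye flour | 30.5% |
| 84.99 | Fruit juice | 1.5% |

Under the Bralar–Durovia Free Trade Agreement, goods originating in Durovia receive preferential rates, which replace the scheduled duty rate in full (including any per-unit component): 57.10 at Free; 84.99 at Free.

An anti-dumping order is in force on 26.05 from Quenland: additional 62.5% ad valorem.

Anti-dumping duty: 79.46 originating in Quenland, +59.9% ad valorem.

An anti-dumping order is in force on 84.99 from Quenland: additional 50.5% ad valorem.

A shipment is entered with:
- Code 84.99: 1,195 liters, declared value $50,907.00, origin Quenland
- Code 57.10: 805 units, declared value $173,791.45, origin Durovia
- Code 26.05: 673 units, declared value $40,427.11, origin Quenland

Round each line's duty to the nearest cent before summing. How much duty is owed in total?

Line 1 (84.99, Quenland, 1,195 liters, $50,907.00):
Base rate for 84.99 is 1.5%.
84.99 has an FTA preferential rate, but origin Quenland is not Durovia; base rate stands.
Additional duty on 84.99 from Quenland: +50.5%. Applied ad valorem rate: 1.5% + 50.5% = 52%.
Duty = $50,907.00 × 52% = $26,471.64.
Line 2 (57.10, Durovia, 805 units, $173,791.45):
Base rate for 57.10 is $7.10/unit.
Origin Durovia qualifies under the Bralar–Durovia agreement and 57.10 is covered: preferential rate Free applies instead.
Duty = $173,791.45 × 0% = $0.00.
Line 3 (26.05, Quenland, 673 units, $40,427.11):
Base rate for 26.05 is 12% + $3.30/unit.
Additional duty on 26.05 from Quenland: +62.5%. Applied ad valorem rate: 12% + 62.5% = 74.5%.
Duty = $40,427.11 × 74.5% + 673 × $3.30 = $32,339.10.
Total = $26,471.64 + $0.00 + $32,339.10 = $58,810.74.

$58,810.74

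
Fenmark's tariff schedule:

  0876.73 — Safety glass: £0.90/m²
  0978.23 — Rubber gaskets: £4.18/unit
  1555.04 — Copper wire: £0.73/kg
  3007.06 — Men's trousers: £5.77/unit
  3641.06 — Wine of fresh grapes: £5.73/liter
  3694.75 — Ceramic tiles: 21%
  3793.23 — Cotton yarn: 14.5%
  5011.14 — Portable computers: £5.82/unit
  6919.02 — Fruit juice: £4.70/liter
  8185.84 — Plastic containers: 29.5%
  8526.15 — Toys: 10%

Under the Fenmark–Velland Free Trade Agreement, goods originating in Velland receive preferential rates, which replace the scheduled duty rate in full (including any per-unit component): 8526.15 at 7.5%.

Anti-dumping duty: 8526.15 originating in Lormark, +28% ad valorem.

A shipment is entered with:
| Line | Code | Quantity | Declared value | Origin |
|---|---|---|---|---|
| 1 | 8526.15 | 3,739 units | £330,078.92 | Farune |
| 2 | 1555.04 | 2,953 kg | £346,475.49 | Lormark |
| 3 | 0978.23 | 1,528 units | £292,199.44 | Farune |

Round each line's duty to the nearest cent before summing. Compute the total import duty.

£41,550.62

Line 1 (8526.15, Farune, 3,739 units, £330,078.92):
Base rate for 8526.15 is 10%.
8526.15 has an FTA preferential rate, but origin Farune is not Velland; base rate stands.
The additional-duty order on 8526.15 targets Lormark, not Farune; it does not apply.
Duty = £330,078.92 × 10% = £33,007.89.
Line 2 (1555.04, Lormark, 2,953 kg, £346,475.49):
Base rate for 1555.04 is £0.73/kg.
Duty = 2,953 × £0.73 = £2,155.69.
Line 3 (0978.23, Farune, 1,528 units, £292,199.44):
Base rate for 0978.23 is £4.18/unit.
Duty = 1,528 × £4.18 = £6,387.04.
Total = £33,007.89 + £2,155.69 + £6,387.04 = £41,550.62.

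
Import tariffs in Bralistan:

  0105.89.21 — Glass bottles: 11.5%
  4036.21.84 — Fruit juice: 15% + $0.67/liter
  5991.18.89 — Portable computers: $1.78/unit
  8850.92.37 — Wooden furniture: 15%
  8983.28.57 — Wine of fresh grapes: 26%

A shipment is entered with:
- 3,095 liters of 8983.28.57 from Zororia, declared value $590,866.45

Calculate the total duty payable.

Line 1 (8983.28.57, Zororia, 3,095 liters, $590,866.45):
Base rate for 8983.28.57 is 26%.
Duty = $590,866.45 × 26% = $153,625.28.

$153,625.28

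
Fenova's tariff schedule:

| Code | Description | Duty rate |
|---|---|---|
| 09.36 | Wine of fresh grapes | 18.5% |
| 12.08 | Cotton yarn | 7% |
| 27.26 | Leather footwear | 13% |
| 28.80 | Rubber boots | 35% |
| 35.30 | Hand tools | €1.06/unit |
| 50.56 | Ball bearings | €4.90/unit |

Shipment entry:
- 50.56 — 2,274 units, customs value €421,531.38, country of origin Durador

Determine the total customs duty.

Line 1 (50.56, Durador, 2,274 units, €421,531.38):
Base rate for 50.56 is €4.90/unit.
Duty = 2,274 × €4.90 = €11,142.60.

€11,142.60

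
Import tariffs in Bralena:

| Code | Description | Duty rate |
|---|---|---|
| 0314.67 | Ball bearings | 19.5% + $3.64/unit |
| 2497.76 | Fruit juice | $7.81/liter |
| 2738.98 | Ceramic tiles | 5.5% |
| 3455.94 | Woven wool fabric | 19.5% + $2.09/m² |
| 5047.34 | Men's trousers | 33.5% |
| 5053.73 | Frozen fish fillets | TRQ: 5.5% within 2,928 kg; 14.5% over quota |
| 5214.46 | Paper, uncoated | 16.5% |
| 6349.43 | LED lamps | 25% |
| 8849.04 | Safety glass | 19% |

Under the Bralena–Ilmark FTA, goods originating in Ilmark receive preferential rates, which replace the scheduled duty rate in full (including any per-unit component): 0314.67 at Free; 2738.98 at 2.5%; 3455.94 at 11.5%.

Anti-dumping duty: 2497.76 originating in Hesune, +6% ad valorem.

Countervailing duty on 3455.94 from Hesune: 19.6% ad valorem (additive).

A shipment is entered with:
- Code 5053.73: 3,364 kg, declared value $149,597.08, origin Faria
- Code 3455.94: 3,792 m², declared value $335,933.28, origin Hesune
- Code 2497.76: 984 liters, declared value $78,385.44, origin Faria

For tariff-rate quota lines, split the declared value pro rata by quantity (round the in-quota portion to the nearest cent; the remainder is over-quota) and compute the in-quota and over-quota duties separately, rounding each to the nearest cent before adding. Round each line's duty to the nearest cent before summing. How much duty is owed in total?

$156,933.07

Line 1 (5053.73, Faria, 3,364 kg, $149,597.08):
Code 5053.73 is under a tariff-rate quota (threshold 2,928 kg). In-quota: 2,928 kg at 5.5%; over-quota: 436 kg at 14.5%.
Pro-rata value split: in-quota = $149,597.08 × 2,928/3,364 = $130,208.16; over-quota = $149,597.08 − $130,208.16 = $19,388.92.
In-quota duty = $130,208.16 × 5.5% = $7,161.45. Over-quota duty = $19,388.92 × 14.5% = $2,811.39.
Line duty = $7,161.45 + $2,811.39 = $9,972.84.
Line 2 (3455.94, Hesune, 3,792 m², $335,933.28):
Base rate for 3455.94 is 19.5% + $2.09/m².
3455.94 has an FTA preferential rate, but origin Hesune is not Ilmark; base rate stands.
Additional duty on 3455.94 from Hesune: +19.6%. Applied ad valorem rate: 19.5% + 19.6% = 39.1%.
Duty = $335,933.28 × 39.1% + 3,792 × $2.09 = $139,275.19.
Line 3 (2497.76, Faria, 984 liters, $78,385.44):
Base rate for 2497.76 is $7.81/liter.
The additional-duty order on 2497.76 targets Hesune, not Faria; it does not apply.
Duty = 984 × $7.81 = $7,685.04.
Total = $9,972.84 + $139,275.19 + $7,685.04 = $156,933.07.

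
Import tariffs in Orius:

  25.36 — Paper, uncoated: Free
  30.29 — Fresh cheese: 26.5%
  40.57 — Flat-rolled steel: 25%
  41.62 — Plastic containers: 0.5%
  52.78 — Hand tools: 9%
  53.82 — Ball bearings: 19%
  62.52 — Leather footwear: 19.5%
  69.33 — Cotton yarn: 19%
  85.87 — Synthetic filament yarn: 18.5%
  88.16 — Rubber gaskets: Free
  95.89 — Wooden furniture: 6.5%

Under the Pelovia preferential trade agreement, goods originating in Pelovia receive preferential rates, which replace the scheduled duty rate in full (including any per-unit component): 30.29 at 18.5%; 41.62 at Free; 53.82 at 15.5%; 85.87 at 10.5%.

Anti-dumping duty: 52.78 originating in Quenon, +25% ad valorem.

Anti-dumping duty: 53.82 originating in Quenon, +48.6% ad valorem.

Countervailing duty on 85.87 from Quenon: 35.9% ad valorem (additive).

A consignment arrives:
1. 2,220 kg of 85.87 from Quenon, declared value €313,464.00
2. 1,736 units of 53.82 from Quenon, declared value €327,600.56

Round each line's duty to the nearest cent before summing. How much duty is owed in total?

€391,982.40

Line 1 (85.87, Quenon, 2,220 kg, €313,464.00):
Base rate for 85.87 is 18.5%.
85.87 has an FTA preferential rate, but origin Quenon is not Pelovia; base rate stands.
Additional duty on 85.87 from Quenon: +35.9%. Applied ad valorem rate: 18.5% + 35.9% = 54.4%.
Duty = €313,464.00 × 54.4% = €170,524.42.
Line 2 (53.82, Quenon, 1,736 units, €327,600.56):
Base rate for 53.82 is 19%.
53.82 has an FTA preferential rate, but origin Quenon is not Pelovia; base rate stands.
Additional duty on 53.82 from Quenon: +48.6%. Applied ad valorem rate: 19% + 48.6% = 67.6%.
Duty = €327,600.56 × 67.6% = €221,457.98.
Total = €170,524.42 + €221,457.98 = €391,982.40.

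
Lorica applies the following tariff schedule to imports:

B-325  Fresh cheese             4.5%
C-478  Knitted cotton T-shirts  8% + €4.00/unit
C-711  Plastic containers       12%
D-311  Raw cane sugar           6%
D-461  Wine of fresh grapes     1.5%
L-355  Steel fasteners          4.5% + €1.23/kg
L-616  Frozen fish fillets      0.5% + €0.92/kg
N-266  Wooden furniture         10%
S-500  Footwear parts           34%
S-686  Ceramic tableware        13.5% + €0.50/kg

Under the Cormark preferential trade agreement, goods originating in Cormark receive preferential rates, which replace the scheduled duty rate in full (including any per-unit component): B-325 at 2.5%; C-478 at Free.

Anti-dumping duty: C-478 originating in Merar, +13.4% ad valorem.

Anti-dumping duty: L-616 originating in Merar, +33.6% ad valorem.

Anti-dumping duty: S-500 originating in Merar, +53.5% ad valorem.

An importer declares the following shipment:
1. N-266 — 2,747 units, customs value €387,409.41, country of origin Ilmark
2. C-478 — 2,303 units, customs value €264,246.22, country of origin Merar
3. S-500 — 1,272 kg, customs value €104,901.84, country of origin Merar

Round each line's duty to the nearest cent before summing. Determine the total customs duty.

Line 1 (N-266, Ilmark, 2,747 units, €387,409.41):
Base rate for N-266 is 10%.
Duty = €387,409.41 × 10% = €38,740.94.
Line 2 (C-478, Merar, 2,303 units, €264,246.22):
Base rate for C-478 is 8% + €4.00/unit.
C-478 has an FTA preferential rate, but origin Merar is not Cormark; base rate stands.
Additional duty on C-478 from Merar: +13.4%. Applied ad valorem rate: 8% + 13.4% = 21.4%.
Duty = €264,246.22 × 21.4% + 2,303 × €4.00 = €65,760.69.
Line 3 (S-500, Merar, 1,272 kg, €104,901.84):
Base rate for S-500 is 34%.
Additional duty on S-500 from Merar: +53.5%. Applied ad valorem rate: 34% + 53.5% = 87.5%.
Duty = €104,901.84 × 87.5% = €91,789.11.
Total = €38,740.94 + €65,760.69 + €91,789.11 = €196,290.74.

€196,290.74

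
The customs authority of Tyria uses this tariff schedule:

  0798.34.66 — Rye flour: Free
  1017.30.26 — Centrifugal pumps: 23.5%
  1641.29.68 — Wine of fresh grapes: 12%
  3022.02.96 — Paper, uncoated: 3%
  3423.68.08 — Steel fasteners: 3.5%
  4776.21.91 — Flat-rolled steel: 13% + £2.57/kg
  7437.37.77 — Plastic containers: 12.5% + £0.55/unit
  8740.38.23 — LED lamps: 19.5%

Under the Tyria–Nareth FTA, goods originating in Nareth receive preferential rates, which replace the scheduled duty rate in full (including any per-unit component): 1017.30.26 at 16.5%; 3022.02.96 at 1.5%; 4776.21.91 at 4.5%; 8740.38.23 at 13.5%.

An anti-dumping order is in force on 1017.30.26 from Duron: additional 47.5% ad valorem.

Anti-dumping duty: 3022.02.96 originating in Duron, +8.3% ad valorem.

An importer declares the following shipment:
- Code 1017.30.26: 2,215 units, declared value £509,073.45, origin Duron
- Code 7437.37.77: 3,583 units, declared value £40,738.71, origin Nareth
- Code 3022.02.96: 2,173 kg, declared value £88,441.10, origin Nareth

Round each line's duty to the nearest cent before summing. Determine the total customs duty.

Line 1 (1017.30.26, Duron, 2,215 units, £509,073.45):
Base rate for 1017.30.26 is 23.5%.
1017.30.26 has an FTA preferential rate, but origin Duron is not Nareth; base rate stands.
Additional duty on 1017.30.26 from Duron: +47.5%. Applied ad valorem rate: 23.5% + 47.5% = 71%.
Duty = £509,073.45 × 71% = £361,442.15.
Line 2 (7437.37.77, Nareth, 3,583 units, £40,738.71):
Base rate for 7437.37.77 is 12.5% + £0.55/unit.
Origin Nareth is the FTA partner but 7437.37.77 is not on the preference list; base rate stands.
Duty = £40,738.71 × 12.5% + 3,583 × £0.55 = £7,062.99.
Line 3 (3022.02.96, Nareth, 2,173 kg, £88,441.10):
Base rate for 3022.02.96 is 3%.
Origin Nareth qualifies under the Tyria–Nareth agreement and 3022.02.96 is covered: preferential rate 1.5% applies instead.
The additional-duty order on 3022.02.96 targets Duron, not Nareth; it does not apply.
Duty = £88,441.10 × 1.5% = £1,326.62.
Total = £361,442.15 + £7,062.99 + £1,326.62 = £369,831.76.

£369,831.76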